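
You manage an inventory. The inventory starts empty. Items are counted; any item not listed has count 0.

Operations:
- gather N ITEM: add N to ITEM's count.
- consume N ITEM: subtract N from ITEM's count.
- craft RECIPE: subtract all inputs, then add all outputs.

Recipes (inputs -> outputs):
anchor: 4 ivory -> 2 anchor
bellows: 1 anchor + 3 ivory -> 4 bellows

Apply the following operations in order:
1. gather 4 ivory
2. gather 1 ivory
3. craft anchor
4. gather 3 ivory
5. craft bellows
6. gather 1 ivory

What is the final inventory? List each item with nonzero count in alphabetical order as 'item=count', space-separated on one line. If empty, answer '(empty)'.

Answer: anchor=1 bellows=4 ivory=2

Derivation:
After 1 (gather 4 ivory): ivory=4
After 2 (gather 1 ivory): ivory=5
After 3 (craft anchor): anchor=2 ivory=1
After 4 (gather 3 ivory): anchor=2 ivory=4
After 5 (craft bellows): anchor=1 bellows=4 ivory=1
After 6 (gather 1 ivory): anchor=1 bellows=4 ivory=2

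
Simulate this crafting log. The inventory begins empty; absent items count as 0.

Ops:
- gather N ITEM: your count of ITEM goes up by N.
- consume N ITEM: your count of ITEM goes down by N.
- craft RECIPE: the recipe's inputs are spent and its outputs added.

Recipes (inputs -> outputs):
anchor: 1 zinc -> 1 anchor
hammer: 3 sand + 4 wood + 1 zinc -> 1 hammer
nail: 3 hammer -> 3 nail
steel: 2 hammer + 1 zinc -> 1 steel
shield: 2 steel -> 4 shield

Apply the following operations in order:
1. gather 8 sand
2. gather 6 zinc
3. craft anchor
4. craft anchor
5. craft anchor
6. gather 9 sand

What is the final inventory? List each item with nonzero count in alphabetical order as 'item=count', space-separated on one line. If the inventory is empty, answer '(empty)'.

After 1 (gather 8 sand): sand=8
After 2 (gather 6 zinc): sand=8 zinc=6
After 3 (craft anchor): anchor=1 sand=8 zinc=5
After 4 (craft anchor): anchor=2 sand=8 zinc=4
After 5 (craft anchor): anchor=3 sand=8 zinc=3
After 6 (gather 9 sand): anchor=3 sand=17 zinc=3

Answer: anchor=3 sand=17 zinc=3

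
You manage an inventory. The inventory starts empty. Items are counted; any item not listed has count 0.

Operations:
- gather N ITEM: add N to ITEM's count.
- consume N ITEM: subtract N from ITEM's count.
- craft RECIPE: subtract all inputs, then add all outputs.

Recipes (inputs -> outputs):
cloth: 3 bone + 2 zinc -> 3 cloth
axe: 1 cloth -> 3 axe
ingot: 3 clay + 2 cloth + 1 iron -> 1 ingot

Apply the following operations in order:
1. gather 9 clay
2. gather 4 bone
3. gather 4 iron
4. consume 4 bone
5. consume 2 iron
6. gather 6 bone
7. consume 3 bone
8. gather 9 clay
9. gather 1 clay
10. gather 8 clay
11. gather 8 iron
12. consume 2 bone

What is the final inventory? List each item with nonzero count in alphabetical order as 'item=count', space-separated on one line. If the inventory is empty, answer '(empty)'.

After 1 (gather 9 clay): clay=9
After 2 (gather 4 bone): bone=4 clay=9
After 3 (gather 4 iron): bone=4 clay=9 iron=4
After 4 (consume 4 bone): clay=9 iron=4
After 5 (consume 2 iron): clay=9 iron=2
After 6 (gather 6 bone): bone=6 clay=9 iron=2
After 7 (consume 3 bone): bone=3 clay=9 iron=2
After 8 (gather 9 clay): bone=3 clay=18 iron=2
After 9 (gather 1 clay): bone=3 clay=19 iron=2
After 10 (gather 8 clay): bone=3 clay=27 iron=2
After 11 (gather 8 iron): bone=3 clay=27 iron=10
After 12 (consume 2 bone): bone=1 clay=27 iron=10

Answer: bone=1 clay=27 iron=10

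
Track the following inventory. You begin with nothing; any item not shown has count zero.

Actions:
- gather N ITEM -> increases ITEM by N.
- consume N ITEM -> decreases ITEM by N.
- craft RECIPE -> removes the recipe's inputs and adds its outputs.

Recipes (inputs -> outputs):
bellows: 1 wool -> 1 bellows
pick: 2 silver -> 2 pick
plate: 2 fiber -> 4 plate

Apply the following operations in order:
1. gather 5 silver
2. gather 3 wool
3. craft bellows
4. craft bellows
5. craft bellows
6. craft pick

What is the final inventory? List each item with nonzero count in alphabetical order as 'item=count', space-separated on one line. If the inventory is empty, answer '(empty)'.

After 1 (gather 5 silver): silver=5
After 2 (gather 3 wool): silver=5 wool=3
After 3 (craft bellows): bellows=1 silver=5 wool=2
After 4 (craft bellows): bellows=2 silver=5 wool=1
After 5 (craft bellows): bellows=3 silver=5
After 6 (craft pick): bellows=3 pick=2 silver=3

Answer: bellows=3 pick=2 silver=3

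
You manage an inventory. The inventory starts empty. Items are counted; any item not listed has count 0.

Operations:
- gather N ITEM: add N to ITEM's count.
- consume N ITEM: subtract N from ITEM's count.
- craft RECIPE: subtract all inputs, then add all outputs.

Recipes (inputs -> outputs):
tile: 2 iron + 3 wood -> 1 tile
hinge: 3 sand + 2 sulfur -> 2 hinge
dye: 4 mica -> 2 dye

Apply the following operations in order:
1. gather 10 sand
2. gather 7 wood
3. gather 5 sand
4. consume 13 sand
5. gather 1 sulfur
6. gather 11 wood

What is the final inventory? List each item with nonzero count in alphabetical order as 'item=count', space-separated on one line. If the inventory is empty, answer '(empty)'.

Answer: sand=2 sulfur=1 wood=18

Derivation:
After 1 (gather 10 sand): sand=10
After 2 (gather 7 wood): sand=10 wood=7
After 3 (gather 5 sand): sand=15 wood=7
After 4 (consume 13 sand): sand=2 wood=7
After 5 (gather 1 sulfur): sand=2 sulfur=1 wood=7
After 6 (gather 11 wood): sand=2 sulfur=1 wood=18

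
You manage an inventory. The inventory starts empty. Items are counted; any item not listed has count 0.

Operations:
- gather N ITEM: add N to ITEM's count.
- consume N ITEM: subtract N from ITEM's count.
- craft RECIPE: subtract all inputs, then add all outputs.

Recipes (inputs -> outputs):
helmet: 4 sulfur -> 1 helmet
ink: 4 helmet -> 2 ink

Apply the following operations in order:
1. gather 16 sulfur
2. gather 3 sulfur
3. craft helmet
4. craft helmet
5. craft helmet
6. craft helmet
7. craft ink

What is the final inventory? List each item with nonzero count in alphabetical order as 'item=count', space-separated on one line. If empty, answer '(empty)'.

Answer: ink=2 sulfur=3

Derivation:
After 1 (gather 16 sulfur): sulfur=16
After 2 (gather 3 sulfur): sulfur=19
After 3 (craft helmet): helmet=1 sulfur=15
After 4 (craft helmet): helmet=2 sulfur=11
After 5 (craft helmet): helmet=3 sulfur=7
After 6 (craft helmet): helmet=4 sulfur=3
After 7 (craft ink): ink=2 sulfur=3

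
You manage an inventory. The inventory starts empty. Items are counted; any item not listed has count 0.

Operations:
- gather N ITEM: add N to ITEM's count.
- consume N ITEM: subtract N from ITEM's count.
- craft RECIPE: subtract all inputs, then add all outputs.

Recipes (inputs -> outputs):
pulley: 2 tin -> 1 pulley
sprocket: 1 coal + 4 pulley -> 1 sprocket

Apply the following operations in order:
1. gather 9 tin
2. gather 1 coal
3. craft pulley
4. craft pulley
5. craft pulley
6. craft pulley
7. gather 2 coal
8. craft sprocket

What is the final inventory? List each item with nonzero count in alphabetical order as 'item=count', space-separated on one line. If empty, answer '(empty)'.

After 1 (gather 9 tin): tin=9
After 2 (gather 1 coal): coal=1 tin=9
After 3 (craft pulley): coal=1 pulley=1 tin=7
After 4 (craft pulley): coal=1 pulley=2 tin=5
After 5 (craft pulley): coal=1 pulley=3 tin=3
After 6 (craft pulley): coal=1 pulley=4 tin=1
After 7 (gather 2 coal): coal=3 pulley=4 tin=1
After 8 (craft sprocket): coal=2 sprocket=1 tin=1

Answer: coal=2 sprocket=1 tin=1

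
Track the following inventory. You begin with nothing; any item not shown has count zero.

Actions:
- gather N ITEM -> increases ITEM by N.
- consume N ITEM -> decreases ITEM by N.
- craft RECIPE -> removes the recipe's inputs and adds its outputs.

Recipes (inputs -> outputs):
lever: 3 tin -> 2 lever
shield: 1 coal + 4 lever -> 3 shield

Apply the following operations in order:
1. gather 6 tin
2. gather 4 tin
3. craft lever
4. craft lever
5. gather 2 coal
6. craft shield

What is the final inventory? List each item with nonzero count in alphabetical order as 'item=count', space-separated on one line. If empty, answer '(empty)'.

After 1 (gather 6 tin): tin=6
After 2 (gather 4 tin): tin=10
After 3 (craft lever): lever=2 tin=7
After 4 (craft lever): lever=4 tin=4
After 5 (gather 2 coal): coal=2 lever=4 tin=4
After 6 (craft shield): coal=1 shield=3 tin=4

Answer: coal=1 shield=3 tin=4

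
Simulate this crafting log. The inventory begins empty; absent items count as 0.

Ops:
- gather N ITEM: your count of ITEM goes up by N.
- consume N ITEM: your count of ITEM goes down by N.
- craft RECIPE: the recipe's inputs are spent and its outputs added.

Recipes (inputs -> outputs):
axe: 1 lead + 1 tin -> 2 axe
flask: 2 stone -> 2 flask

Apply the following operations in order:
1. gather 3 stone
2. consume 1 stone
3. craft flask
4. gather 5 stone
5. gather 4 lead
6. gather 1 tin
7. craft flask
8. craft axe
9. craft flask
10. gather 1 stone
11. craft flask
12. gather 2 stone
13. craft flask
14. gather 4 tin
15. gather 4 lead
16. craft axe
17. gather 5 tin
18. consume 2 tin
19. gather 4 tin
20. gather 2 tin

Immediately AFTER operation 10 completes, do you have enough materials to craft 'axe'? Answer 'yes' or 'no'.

After 1 (gather 3 stone): stone=3
After 2 (consume 1 stone): stone=2
After 3 (craft flask): flask=2
After 4 (gather 5 stone): flask=2 stone=5
After 5 (gather 4 lead): flask=2 lead=4 stone=5
After 6 (gather 1 tin): flask=2 lead=4 stone=5 tin=1
After 7 (craft flask): flask=4 lead=4 stone=3 tin=1
After 8 (craft axe): axe=2 flask=4 lead=3 stone=3
After 9 (craft flask): axe=2 flask=6 lead=3 stone=1
After 10 (gather 1 stone): axe=2 flask=6 lead=3 stone=2

Answer: no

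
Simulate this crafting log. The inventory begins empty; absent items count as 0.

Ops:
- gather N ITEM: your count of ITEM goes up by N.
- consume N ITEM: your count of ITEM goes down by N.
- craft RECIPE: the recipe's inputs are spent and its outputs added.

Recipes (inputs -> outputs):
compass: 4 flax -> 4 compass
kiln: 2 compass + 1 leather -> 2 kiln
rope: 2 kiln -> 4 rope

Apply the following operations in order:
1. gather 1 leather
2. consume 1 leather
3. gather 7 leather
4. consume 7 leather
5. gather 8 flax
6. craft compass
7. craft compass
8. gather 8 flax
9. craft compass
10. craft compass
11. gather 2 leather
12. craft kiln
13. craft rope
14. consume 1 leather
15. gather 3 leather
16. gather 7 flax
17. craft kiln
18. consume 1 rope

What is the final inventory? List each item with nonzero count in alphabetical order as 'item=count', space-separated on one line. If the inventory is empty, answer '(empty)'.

After 1 (gather 1 leather): leather=1
After 2 (consume 1 leather): (empty)
After 3 (gather 7 leather): leather=7
After 4 (consume 7 leather): (empty)
After 5 (gather 8 flax): flax=8
After 6 (craft compass): compass=4 flax=4
After 7 (craft compass): compass=8
After 8 (gather 8 flax): compass=8 flax=8
After 9 (craft compass): compass=12 flax=4
After 10 (craft compass): compass=16
After 11 (gather 2 leather): compass=16 leather=2
After 12 (craft kiln): compass=14 kiln=2 leather=1
After 13 (craft rope): compass=14 leather=1 rope=4
After 14 (consume 1 leather): compass=14 rope=4
After 15 (gather 3 leather): compass=14 leather=3 rope=4
After 16 (gather 7 flax): compass=14 flax=7 leather=3 rope=4
After 17 (craft kiln): compass=12 flax=7 kiln=2 leather=2 rope=4
After 18 (consume 1 rope): compass=12 flax=7 kiln=2 leather=2 rope=3

Answer: compass=12 flax=7 kiln=2 leather=2 rope=3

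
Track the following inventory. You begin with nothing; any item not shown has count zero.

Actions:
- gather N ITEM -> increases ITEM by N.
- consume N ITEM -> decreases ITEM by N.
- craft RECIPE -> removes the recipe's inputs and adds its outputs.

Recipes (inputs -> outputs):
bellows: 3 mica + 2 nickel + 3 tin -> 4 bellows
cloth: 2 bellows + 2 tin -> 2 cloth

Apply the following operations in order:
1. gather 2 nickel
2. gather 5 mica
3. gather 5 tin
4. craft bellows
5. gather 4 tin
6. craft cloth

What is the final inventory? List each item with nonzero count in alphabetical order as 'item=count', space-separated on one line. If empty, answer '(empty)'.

Answer: bellows=2 cloth=2 mica=2 tin=4

Derivation:
After 1 (gather 2 nickel): nickel=2
After 2 (gather 5 mica): mica=5 nickel=2
After 3 (gather 5 tin): mica=5 nickel=2 tin=5
After 4 (craft bellows): bellows=4 mica=2 tin=2
After 5 (gather 4 tin): bellows=4 mica=2 tin=6
After 6 (craft cloth): bellows=2 cloth=2 mica=2 tin=4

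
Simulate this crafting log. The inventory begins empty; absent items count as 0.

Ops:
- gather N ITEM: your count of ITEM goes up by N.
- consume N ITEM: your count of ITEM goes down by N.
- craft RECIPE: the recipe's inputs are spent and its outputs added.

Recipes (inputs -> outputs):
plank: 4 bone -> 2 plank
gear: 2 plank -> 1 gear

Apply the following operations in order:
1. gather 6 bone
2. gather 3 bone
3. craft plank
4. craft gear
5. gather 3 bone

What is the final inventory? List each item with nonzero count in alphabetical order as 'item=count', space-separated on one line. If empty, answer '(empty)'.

Answer: bone=8 gear=1

Derivation:
After 1 (gather 6 bone): bone=6
After 2 (gather 3 bone): bone=9
After 3 (craft plank): bone=5 plank=2
After 4 (craft gear): bone=5 gear=1
After 5 (gather 3 bone): bone=8 gear=1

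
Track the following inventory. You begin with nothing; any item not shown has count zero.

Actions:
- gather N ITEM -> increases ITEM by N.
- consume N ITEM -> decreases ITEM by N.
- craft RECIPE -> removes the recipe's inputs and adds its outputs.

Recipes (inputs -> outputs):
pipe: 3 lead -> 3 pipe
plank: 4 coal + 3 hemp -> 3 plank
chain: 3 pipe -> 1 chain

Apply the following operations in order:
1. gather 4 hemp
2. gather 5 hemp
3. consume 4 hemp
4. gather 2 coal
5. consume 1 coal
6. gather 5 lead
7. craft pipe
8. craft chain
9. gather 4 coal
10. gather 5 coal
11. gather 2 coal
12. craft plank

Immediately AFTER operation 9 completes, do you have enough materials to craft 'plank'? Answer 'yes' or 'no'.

Answer: yes

Derivation:
After 1 (gather 4 hemp): hemp=4
After 2 (gather 5 hemp): hemp=9
After 3 (consume 4 hemp): hemp=5
After 4 (gather 2 coal): coal=2 hemp=5
After 5 (consume 1 coal): coal=1 hemp=5
After 6 (gather 5 lead): coal=1 hemp=5 lead=5
After 7 (craft pipe): coal=1 hemp=5 lead=2 pipe=3
After 8 (craft chain): chain=1 coal=1 hemp=5 lead=2
After 9 (gather 4 coal): chain=1 coal=5 hemp=5 lead=2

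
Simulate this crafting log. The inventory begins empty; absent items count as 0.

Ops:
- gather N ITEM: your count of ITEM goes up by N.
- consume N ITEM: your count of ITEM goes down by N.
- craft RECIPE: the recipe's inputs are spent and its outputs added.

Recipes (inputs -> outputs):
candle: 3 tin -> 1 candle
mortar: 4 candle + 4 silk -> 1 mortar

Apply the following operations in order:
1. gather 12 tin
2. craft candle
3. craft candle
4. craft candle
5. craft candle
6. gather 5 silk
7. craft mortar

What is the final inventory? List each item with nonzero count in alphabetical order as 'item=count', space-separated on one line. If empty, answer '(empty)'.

Answer: mortar=1 silk=1

Derivation:
After 1 (gather 12 tin): tin=12
After 2 (craft candle): candle=1 tin=9
After 3 (craft candle): candle=2 tin=6
After 4 (craft candle): candle=3 tin=3
After 5 (craft candle): candle=4
After 6 (gather 5 silk): candle=4 silk=5
After 7 (craft mortar): mortar=1 silk=1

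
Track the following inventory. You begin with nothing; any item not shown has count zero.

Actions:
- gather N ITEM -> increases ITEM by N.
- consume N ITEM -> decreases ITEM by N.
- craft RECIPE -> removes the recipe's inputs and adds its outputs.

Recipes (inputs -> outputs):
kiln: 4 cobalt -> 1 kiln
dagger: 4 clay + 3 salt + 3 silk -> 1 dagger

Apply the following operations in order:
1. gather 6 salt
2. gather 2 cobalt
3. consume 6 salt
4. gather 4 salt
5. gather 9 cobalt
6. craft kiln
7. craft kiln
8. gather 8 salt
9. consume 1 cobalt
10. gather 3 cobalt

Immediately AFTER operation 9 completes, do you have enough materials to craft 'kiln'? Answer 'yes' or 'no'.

After 1 (gather 6 salt): salt=6
After 2 (gather 2 cobalt): cobalt=2 salt=6
After 3 (consume 6 salt): cobalt=2
After 4 (gather 4 salt): cobalt=2 salt=4
After 5 (gather 9 cobalt): cobalt=11 salt=4
After 6 (craft kiln): cobalt=7 kiln=1 salt=4
After 7 (craft kiln): cobalt=3 kiln=2 salt=4
After 8 (gather 8 salt): cobalt=3 kiln=2 salt=12
After 9 (consume 1 cobalt): cobalt=2 kiln=2 salt=12

Answer: no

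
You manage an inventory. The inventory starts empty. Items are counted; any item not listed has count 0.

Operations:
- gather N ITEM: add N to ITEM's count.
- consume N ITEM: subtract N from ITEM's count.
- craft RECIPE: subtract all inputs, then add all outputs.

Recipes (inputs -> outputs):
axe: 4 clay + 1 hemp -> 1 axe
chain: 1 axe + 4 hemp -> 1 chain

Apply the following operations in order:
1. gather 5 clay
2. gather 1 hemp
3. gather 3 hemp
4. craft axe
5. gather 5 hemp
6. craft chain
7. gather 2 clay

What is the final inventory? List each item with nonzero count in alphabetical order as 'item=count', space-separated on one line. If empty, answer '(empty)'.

After 1 (gather 5 clay): clay=5
After 2 (gather 1 hemp): clay=5 hemp=1
After 3 (gather 3 hemp): clay=5 hemp=4
After 4 (craft axe): axe=1 clay=1 hemp=3
After 5 (gather 5 hemp): axe=1 clay=1 hemp=8
After 6 (craft chain): chain=1 clay=1 hemp=4
After 7 (gather 2 clay): chain=1 clay=3 hemp=4

Answer: chain=1 clay=3 hemp=4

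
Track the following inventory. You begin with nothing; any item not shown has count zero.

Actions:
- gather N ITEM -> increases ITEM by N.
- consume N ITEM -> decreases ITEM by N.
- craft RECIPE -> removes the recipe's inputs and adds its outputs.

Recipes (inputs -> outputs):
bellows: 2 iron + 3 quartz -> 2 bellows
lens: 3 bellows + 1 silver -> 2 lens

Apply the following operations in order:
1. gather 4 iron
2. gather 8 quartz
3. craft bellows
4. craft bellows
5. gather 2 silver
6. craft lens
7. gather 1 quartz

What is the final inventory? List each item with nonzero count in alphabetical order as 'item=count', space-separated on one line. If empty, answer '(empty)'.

After 1 (gather 4 iron): iron=4
After 2 (gather 8 quartz): iron=4 quartz=8
After 3 (craft bellows): bellows=2 iron=2 quartz=5
After 4 (craft bellows): bellows=4 quartz=2
After 5 (gather 2 silver): bellows=4 quartz=2 silver=2
After 6 (craft lens): bellows=1 lens=2 quartz=2 silver=1
After 7 (gather 1 quartz): bellows=1 lens=2 quartz=3 silver=1

Answer: bellows=1 lens=2 quartz=3 silver=1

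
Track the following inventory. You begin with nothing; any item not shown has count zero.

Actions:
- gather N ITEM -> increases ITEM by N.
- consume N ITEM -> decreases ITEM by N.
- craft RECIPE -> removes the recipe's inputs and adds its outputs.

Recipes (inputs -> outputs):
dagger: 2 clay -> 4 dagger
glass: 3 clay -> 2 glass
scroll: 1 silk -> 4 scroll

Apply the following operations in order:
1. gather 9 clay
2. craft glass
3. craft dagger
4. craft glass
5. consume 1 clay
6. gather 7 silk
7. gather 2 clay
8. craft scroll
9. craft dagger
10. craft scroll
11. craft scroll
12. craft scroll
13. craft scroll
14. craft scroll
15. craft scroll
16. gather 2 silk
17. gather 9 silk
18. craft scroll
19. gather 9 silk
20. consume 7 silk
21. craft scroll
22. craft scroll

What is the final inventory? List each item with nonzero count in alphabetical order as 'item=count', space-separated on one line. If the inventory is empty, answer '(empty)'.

After 1 (gather 9 clay): clay=9
After 2 (craft glass): clay=6 glass=2
After 3 (craft dagger): clay=4 dagger=4 glass=2
After 4 (craft glass): clay=1 dagger=4 glass=4
After 5 (consume 1 clay): dagger=4 glass=4
After 6 (gather 7 silk): dagger=4 glass=4 silk=7
After 7 (gather 2 clay): clay=2 dagger=4 glass=4 silk=7
After 8 (craft scroll): clay=2 dagger=4 glass=4 scroll=4 silk=6
After 9 (craft dagger): dagger=8 glass=4 scroll=4 silk=6
After 10 (craft scroll): dagger=8 glass=4 scroll=8 silk=5
After 11 (craft scroll): dagger=8 glass=4 scroll=12 silk=4
After 12 (craft scroll): dagger=8 glass=4 scroll=16 silk=3
After 13 (craft scroll): dagger=8 glass=4 scroll=20 silk=2
After 14 (craft scroll): dagger=8 glass=4 scroll=24 silk=1
After 15 (craft scroll): dagger=8 glass=4 scroll=28
After 16 (gather 2 silk): dagger=8 glass=4 scroll=28 silk=2
After 17 (gather 9 silk): dagger=8 glass=4 scroll=28 silk=11
After 18 (craft scroll): dagger=8 glass=4 scroll=32 silk=10
After 19 (gather 9 silk): dagger=8 glass=4 scroll=32 silk=19
After 20 (consume 7 silk): dagger=8 glass=4 scroll=32 silk=12
After 21 (craft scroll): dagger=8 glass=4 scroll=36 silk=11
After 22 (craft scroll): dagger=8 glass=4 scroll=40 silk=10

Answer: dagger=8 glass=4 scroll=40 silk=10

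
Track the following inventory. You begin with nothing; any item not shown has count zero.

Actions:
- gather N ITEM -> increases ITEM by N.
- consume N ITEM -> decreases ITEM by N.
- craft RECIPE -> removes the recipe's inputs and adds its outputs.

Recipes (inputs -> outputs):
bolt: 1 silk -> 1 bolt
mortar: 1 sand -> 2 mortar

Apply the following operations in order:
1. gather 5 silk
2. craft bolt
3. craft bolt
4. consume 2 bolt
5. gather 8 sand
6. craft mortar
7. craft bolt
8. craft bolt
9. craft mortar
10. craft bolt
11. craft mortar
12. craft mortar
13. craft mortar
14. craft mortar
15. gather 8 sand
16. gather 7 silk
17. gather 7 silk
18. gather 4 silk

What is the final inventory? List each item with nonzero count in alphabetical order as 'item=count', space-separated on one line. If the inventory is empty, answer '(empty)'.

After 1 (gather 5 silk): silk=5
After 2 (craft bolt): bolt=1 silk=4
After 3 (craft bolt): bolt=2 silk=3
After 4 (consume 2 bolt): silk=3
After 5 (gather 8 sand): sand=8 silk=3
After 6 (craft mortar): mortar=2 sand=7 silk=3
After 7 (craft bolt): bolt=1 mortar=2 sand=7 silk=2
After 8 (craft bolt): bolt=2 mortar=2 sand=7 silk=1
After 9 (craft mortar): bolt=2 mortar=4 sand=6 silk=1
After 10 (craft bolt): bolt=3 mortar=4 sand=6
After 11 (craft mortar): bolt=3 mortar=6 sand=5
After 12 (craft mortar): bolt=3 mortar=8 sand=4
After 13 (craft mortar): bolt=3 mortar=10 sand=3
After 14 (craft mortar): bolt=3 mortar=12 sand=2
After 15 (gather 8 sand): bolt=3 mortar=12 sand=10
After 16 (gather 7 silk): bolt=3 mortar=12 sand=10 silk=7
After 17 (gather 7 silk): bolt=3 mortar=12 sand=10 silk=14
After 18 (gather 4 silk): bolt=3 mortar=12 sand=10 silk=18

Answer: bolt=3 mortar=12 sand=10 silk=18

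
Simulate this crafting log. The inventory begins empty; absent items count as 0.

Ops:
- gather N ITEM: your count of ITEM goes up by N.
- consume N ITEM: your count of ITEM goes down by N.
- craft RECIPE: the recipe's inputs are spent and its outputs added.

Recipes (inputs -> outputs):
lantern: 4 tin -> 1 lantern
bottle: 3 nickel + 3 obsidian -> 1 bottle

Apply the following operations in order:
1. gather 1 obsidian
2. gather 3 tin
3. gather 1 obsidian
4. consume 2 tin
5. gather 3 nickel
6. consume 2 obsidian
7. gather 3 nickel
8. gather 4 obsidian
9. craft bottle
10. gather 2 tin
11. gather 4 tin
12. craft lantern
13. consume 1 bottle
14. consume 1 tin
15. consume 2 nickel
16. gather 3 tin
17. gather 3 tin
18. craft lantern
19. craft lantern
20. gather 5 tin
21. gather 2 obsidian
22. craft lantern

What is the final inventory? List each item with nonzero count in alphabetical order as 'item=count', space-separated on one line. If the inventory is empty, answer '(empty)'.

After 1 (gather 1 obsidian): obsidian=1
After 2 (gather 3 tin): obsidian=1 tin=3
After 3 (gather 1 obsidian): obsidian=2 tin=3
After 4 (consume 2 tin): obsidian=2 tin=1
After 5 (gather 3 nickel): nickel=3 obsidian=2 tin=1
After 6 (consume 2 obsidian): nickel=3 tin=1
After 7 (gather 3 nickel): nickel=6 tin=1
After 8 (gather 4 obsidian): nickel=6 obsidian=4 tin=1
After 9 (craft bottle): bottle=1 nickel=3 obsidian=1 tin=1
After 10 (gather 2 tin): bottle=1 nickel=3 obsidian=1 tin=3
After 11 (gather 4 tin): bottle=1 nickel=3 obsidian=1 tin=7
After 12 (craft lantern): bottle=1 lantern=1 nickel=3 obsidian=1 tin=3
After 13 (consume 1 bottle): lantern=1 nickel=3 obsidian=1 tin=3
After 14 (consume 1 tin): lantern=1 nickel=3 obsidian=1 tin=2
After 15 (consume 2 nickel): lantern=1 nickel=1 obsidian=1 tin=2
After 16 (gather 3 tin): lantern=1 nickel=1 obsidian=1 tin=5
After 17 (gather 3 tin): lantern=1 nickel=1 obsidian=1 tin=8
After 18 (craft lantern): lantern=2 nickel=1 obsidian=1 tin=4
After 19 (craft lantern): lantern=3 nickel=1 obsidian=1
After 20 (gather 5 tin): lantern=3 nickel=1 obsidian=1 tin=5
After 21 (gather 2 obsidian): lantern=3 nickel=1 obsidian=3 tin=5
After 22 (craft lantern): lantern=4 nickel=1 obsidian=3 tin=1

Answer: lantern=4 nickel=1 obsidian=3 tin=1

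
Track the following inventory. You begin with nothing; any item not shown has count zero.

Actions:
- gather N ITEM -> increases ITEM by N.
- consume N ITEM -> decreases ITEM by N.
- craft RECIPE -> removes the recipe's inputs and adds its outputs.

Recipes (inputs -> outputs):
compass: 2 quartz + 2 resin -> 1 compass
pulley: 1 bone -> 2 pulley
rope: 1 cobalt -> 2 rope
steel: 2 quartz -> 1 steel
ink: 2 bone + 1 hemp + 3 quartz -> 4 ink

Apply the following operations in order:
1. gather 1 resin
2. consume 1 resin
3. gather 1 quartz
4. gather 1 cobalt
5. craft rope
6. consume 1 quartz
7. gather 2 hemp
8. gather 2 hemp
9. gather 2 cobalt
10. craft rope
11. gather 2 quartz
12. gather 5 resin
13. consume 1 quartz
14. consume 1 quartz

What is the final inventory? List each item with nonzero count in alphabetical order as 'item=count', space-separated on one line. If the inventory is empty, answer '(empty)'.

After 1 (gather 1 resin): resin=1
After 2 (consume 1 resin): (empty)
After 3 (gather 1 quartz): quartz=1
After 4 (gather 1 cobalt): cobalt=1 quartz=1
After 5 (craft rope): quartz=1 rope=2
After 6 (consume 1 quartz): rope=2
After 7 (gather 2 hemp): hemp=2 rope=2
After 8 (gather 2 hemp): hemp=4 rope=2
After 9 (gather 2 cobalt): cobalt=2 hemp=4 rope=2
After 10 (craft rope): cobalt=1 hemp=4 rope=4
After 11 (gather 2 quartz): cobalt=1 hemp=4 quartz=2 rope=4
After 12 (gather 5 resin): cobalt=1 hemp=4 quartz=2 resin=5 rope=4
After 13 (consume 1 quartz): cobalt=1 hemp=4 quartz=1 resin=5 rope=4
After 14 (consume 1 quartz): cobalt=1 hemp=4 resin=5 rope=4

Answer: cobalt=1 hemp=4 resin=5 rope=4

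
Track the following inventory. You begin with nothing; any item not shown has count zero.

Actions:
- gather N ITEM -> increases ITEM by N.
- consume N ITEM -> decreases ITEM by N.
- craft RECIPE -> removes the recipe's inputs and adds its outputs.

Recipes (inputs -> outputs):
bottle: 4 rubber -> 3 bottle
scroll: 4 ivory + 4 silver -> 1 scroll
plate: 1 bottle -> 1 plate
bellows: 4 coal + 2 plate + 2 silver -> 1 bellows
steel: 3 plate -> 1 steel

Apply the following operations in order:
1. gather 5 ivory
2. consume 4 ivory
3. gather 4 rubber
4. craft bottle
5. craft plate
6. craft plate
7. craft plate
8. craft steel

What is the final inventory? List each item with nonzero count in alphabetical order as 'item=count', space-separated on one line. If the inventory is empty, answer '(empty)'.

After 1 (gather 5 ivory): ivory=5
After 2 (consume 4 ivory): ivory=1
After 3 (gather 4 rubber): ivory=1 rubber=4
After 4 (craft bottle): bottle=3 ivory=1
After 5 (craft plate): bottle=2 ivory=1 plate=1
After 6 (craft plate): bottle=1 ivory=1 plate=2
After 7 (craft plate): ivory=1 plate=3
After 8 (craft steel): ivory=1 steel=1

Answer: ivory=1 steel=1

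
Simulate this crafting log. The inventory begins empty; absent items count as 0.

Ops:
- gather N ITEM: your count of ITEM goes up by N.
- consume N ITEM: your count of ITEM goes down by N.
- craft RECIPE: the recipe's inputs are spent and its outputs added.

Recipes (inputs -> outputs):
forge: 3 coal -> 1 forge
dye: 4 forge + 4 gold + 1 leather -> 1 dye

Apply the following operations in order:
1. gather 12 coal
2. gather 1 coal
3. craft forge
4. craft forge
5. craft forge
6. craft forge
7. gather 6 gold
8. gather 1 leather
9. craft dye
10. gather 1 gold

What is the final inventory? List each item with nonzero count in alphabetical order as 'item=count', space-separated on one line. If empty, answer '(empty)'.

After 1 (gather 12 coal): coal=12
After 2 (gather 1 coal): coal=13
After 3 (craft forge): coal=10 forge=1
After 4 (craft forge): coal=7 forge=2
After 5 (craft forge): coal=4 forge=3
After 6 (craft forge): coal=1 forge=4
After 7 (gather 6 gold): coal=1 forge=4 gold=6
After 8 (gather 1 leather): coal=1 forge=4 gold=6 leather=1
After 9 (craft dye): coal=1 dye=1 gold=2
After 10 (gather 1 gold): coal=1 dye=1 gold=3

Answer: coal=1 dye=1 gold=3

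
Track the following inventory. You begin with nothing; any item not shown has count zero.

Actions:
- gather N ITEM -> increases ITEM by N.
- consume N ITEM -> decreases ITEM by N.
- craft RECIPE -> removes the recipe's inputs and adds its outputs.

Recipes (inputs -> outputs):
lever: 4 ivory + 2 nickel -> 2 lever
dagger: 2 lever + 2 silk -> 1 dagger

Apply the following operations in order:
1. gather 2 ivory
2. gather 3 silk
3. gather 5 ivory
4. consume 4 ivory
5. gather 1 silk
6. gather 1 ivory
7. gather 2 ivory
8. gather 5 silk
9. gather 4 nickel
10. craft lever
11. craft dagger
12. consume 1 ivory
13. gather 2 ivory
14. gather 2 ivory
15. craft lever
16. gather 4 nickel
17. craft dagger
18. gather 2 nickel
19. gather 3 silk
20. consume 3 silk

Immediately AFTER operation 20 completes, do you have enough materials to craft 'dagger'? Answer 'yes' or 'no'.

After 1 (gather 2 ivory): ivory=2
After 2 (gather 3 silk): ivory=2 silk=3
After 3 (gather 5 ivory): ivory=7 silk=3
After 4 (consume 4 ivory): ivory=3 silk=3
After 5 (gather 1 silk): ivory=3 silk=4
After 6 (gather 1 ivory): ivory=4 silk=4
After 7 (gather 2 ivory): ivory=6 silk=4
After 8 (gather 5 silk): ivory=6 silk=9
After 9 (gather 4 nickel): ivory=6 nickel=4 silk=9
After 10 (craft lever): ivory=2 lever=2 nickel=2 silk=9
After 11 (craft dagger): dagger=1 ivory=2 nickel=2 silk=7
After 12 (consume 1 ivory): dagger=1 ivory=1 nickel=2 silk=7
After 13 (gather 2 ivory): dagger=1 ivory=3 nickel=2 silk=7
After 14 (gather 2 ivory): dagger=1 ivory=5 nickel=2 silk=7
After 15 (craft lever): dagger=1 ivory=1 lever=2 silk=7
After 16 (gather 4 nickel): dagger=1 ivory=1 lever=2 nickel=4 silk=7
After 17 (craft dagger): dagger=2 ivory=1 nickel=4 silk=5
After 18 (gather 2 nickel): dagger=2 ivory=1 nickel=6 silk=5
After 19 (gather 3 silk): dagger=2 ivory=1 nickel=6 silk=8
After 20 (consume 3 silk): dagger=2 ivory=1 nickel=6 silk=5

Answer: no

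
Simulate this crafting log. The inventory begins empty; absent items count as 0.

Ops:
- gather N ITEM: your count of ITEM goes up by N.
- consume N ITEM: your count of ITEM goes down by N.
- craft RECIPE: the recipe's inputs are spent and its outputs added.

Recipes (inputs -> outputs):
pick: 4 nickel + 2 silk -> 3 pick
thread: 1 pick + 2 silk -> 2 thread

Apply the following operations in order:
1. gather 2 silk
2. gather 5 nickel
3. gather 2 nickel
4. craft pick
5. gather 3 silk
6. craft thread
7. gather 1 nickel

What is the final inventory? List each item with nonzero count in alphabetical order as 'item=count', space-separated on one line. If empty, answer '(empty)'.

Answer: nickel=4 pick=2 silk=1 thread=2

Derivation:
After 1 (gather 2 silk): silk=2
After 2 (gather 5 nickel): nickel=5 silk=2
After 3 (gather 2 nickel): nickel=7 silk=2
After 4 (craft pick): nickel=3 pick=3
After 5 (gather 3 silk): nickel=3 pick=3 silk=3
After 6 (craft thread): nickel=3 pick=2 silk=1 thread=2
After 7 (gather 1 nickel): nickel=4 pick=2 silk=1 thread=2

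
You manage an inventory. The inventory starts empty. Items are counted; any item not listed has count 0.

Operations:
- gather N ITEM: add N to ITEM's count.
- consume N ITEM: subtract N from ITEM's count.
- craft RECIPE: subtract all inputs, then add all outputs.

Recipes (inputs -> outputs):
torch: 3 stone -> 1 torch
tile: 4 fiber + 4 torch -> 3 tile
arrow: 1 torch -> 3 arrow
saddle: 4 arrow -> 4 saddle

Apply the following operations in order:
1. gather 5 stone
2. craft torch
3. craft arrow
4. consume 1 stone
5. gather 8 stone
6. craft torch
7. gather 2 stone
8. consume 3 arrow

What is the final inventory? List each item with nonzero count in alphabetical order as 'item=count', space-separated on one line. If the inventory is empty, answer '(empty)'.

Answer: stone=8 torch=1

Derivation:
After 1 (gather 5 stone): stone=5
After 2 (craft torch): stone=2 torch=1
After 3 (craft arrow): arrow=3 stone=2
After 4 (consume 1 stone): arrow=3 stone=1
After 5 (gather 8 stone): arrow=3 stone=9
After 6 (craft torch): arrow=3 stone=6 torch=1
After 7 (gather 2 stone): arrow=3 stone=8 torch=1
After 8 (consume 3 arrow): stone=8 torch=1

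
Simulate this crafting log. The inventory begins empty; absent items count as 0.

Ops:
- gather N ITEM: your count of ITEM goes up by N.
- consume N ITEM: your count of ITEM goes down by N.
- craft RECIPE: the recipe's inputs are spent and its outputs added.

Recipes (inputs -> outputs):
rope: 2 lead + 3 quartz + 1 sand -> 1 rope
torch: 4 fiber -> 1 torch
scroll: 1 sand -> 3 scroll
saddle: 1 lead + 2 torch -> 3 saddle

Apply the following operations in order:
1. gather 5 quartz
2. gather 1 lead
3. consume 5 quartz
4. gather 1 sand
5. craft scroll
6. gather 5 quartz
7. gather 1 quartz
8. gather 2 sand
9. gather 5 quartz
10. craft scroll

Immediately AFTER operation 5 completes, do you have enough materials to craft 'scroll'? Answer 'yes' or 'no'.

Answer: no

Derivation:
After 1 (gather 5 quartz): quartz=5
After 2 (gather 1 lead): lead=1 quartz=5
After 3 (consume 5 quartz): lead=1
After 4 (gather 1 sand): lead=1 sand=1
After 5 (craft scroll): lead=1 scroll=3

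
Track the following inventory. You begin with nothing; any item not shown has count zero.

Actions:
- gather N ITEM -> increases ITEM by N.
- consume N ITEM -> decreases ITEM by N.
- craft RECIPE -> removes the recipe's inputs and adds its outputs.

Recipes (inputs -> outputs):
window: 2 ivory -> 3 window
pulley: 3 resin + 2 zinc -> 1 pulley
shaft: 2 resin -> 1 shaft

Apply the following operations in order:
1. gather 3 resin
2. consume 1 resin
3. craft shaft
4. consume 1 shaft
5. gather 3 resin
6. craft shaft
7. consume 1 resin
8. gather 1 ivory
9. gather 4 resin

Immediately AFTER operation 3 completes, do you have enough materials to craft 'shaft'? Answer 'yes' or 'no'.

Answer: no

Derivation:
After 1 (gather 3 resin): resin=3
After 2 (consume 1 resin): resin=2
After 3 (craft shaft): shaft=1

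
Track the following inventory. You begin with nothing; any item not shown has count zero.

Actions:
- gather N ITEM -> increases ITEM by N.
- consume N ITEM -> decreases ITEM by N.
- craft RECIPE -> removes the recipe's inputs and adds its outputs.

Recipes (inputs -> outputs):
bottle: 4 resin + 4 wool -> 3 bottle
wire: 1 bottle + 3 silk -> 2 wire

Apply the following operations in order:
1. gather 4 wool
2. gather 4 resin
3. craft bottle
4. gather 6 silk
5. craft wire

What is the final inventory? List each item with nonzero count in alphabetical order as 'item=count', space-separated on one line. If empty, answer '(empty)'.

Answer: bottle=2 silk=3 wire=2

Derivation:
After 1 (gather 4 wool): wool=4
After 2 (gather 4 resin): resin=4 wool=4
After 3 (craft bottle): bottle=3
After 4 (gather 6 silk): bottle=3 silk=6
After 5 (craft wire): bottle=2 silk=3 wire=2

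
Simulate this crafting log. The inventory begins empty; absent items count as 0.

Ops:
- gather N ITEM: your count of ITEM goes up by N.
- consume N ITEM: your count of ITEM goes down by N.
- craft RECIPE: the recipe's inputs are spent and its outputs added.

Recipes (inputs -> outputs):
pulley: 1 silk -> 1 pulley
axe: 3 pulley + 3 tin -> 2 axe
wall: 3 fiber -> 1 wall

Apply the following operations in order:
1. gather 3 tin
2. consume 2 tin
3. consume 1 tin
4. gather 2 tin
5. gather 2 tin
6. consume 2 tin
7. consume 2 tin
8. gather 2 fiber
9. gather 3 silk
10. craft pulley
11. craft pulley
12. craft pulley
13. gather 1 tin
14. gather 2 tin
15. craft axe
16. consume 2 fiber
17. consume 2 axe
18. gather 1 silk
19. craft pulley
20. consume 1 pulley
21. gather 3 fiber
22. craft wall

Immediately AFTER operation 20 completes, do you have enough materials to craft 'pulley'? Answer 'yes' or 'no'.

After 1 (gather 3 tin): tin=3
After 2 (consume 2 tin): tin=1
After 3 (consume 1 tin): (empty)
After 4 (gather 2 tin): tin=2
After 5 (gather 2 tin): tin=4
After 6 (consume 2 tin): tin=2
After 7 (consume 2 tin): (empty)
After 8 (gather 2 fiber): fiber=2
After 9 (gather 3 silk): fiber=2 silk=3
After 10 (craft pulley): fiber=2 pulley=1 silk=2
After 11 (craft pulley): fiber=2 pulley=2 silk=1
After 12 (craft pulley): fiber=2 pulley=3
After 13 (gather 1 tin): fiber=2 pulley=3 tin=1
After 14 (gather 2 tin): fiber=2 pulley=3 tin=3
After 15 (craft axe): axe=2 fiber=2
After 16 (consume 2 fiber): axe=2
After 17 (consume 2 axe): (empty)
After 18 (gather 1 silk): silk=1
After 19 (craft pulley): pulley=1
After 20 (consume 1 pulley): (empty)

Answer: no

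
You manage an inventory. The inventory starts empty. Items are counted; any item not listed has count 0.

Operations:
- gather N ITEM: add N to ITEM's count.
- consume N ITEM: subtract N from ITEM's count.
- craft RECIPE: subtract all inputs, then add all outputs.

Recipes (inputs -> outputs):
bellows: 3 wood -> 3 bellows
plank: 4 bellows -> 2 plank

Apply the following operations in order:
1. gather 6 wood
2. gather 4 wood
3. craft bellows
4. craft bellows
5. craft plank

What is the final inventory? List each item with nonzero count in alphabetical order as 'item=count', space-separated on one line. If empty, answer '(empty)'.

After 1 (gather 6 wood): wood=6
After 2 (gather 4 wood): wood=10
After 3 (craft bellows): bellows=3 wood=7
After 4 (craft bellows): bellows=6 wood=4
After 5 (craft plank): bellows=2 plank=2 wood=4

Answer: bellows=2 plank=2 wood=4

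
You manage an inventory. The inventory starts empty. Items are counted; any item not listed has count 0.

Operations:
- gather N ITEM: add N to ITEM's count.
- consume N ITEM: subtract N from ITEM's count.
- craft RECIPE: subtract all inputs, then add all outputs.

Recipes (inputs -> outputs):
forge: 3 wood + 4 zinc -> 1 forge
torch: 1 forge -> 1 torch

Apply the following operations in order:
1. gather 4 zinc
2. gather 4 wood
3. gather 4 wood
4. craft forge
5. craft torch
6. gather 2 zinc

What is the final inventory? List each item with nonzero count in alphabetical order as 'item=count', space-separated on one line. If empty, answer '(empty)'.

Answer: torch=1 wood=5 zinc=2

Derivation:
After 1 (gather 4 zinc): zinc=4
After 2 (gather 4 wood): wood=4 zinc=4
After 3 (gather 4 wood): wood=8 zinc=4
After 4 (craft forge): forge=1 wood=5
After 5 (craft torch): torch=1 wood=5
After 6 (gather 2 zinc): torch=1 wood=5 zinc=2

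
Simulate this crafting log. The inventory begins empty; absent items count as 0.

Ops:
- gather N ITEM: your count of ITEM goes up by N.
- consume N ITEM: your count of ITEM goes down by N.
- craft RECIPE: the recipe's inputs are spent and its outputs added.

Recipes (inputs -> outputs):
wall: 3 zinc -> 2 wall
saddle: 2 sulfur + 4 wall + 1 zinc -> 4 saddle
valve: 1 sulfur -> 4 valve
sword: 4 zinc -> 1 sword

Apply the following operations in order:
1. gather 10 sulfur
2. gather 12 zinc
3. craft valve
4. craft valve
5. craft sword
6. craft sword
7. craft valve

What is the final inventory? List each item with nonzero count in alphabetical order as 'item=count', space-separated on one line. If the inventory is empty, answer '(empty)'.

After 1 (gather 10 sulfur): sulfur=10
After 2 (gather 12 zinc): sulfur=10 zinc=12
After 3 (craft valve): sulfur=9 valve=4 zinc=12
After 4 (craft valve): sulfur=8 valve=8 zinc=12
After 5 (craft sword): sulfur=8 sword=1 valve=8 zinc=8
After 6 (craft sword): sulfur=8 sword=2 valve=8 zinc=4
After 7 (craft valve): sulfur=7 sword=2 valve=12 zinc=4

Answer: sulfur=7 sword=2 valve=12 zinc=4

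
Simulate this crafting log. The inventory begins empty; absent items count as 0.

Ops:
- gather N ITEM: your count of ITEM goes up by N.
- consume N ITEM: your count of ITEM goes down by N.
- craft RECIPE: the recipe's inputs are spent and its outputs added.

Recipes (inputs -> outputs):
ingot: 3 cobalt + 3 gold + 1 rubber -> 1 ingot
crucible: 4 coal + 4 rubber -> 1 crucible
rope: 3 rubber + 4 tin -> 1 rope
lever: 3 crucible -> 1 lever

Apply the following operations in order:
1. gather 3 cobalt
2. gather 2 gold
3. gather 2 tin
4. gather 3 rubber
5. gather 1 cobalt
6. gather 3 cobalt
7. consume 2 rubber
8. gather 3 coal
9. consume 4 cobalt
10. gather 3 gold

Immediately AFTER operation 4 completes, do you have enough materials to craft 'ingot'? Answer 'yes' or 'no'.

After 1 (gather 3 cobalt): cobalt=3
After 2 (gather 2 gold): cobalt=3 gold=2
After 3 (gather 2 tin): cobalt=3 gold=2 tin=2
After 4 (gather 3 rubber): cobalt=3 gold=2 rubber=3 tin=2

Answer: no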